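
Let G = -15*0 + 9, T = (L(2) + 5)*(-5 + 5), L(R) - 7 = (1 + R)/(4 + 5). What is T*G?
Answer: 0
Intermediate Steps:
L(R) = 64/9 + R/9 (L(R) = 7 + (1 + R)/(4 + 5) = 7 + (1 + R)/9 = 7 + (1 + R)*(⅑) = 7 + (⅑ + R/9) = 64/9 + R/9)
T = 0 (T = ((64/9 + (⅑)*2) + 5)*(-5 + 5) = ((64/9 + 2/9) + 5)*0 = (22/3 + 5)*0 = (37/3)*0 = 0)
G = 9 (G = 0 + 9 = 9)
T*G = 0*9 = 0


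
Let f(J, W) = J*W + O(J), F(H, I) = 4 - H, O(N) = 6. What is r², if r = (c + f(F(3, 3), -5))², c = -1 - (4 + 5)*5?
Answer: 4100625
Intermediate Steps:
f(J, W) = 6 + J*W (f(J, W) = J*W + 6 = 6 + J*W)
c = -46 (c = -1 - 9*5 = -1 - 1*45 = -1 - 45 = -46)
r = 2025 (r = (-46 + (6 + (4 - 1*3)*(-5)))² = (-46 + (6 + (4 - 3)*(-5)))² = (-46 + (6 + 1*(-5)))² = (-46 + (6 - 5))² = (-46 + 1)² = (-45)² = 2025)
r² = 2025² = 4100625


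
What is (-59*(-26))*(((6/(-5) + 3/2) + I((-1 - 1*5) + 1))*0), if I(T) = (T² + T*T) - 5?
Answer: 0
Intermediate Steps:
I(T) = -5 + 2*T² (I(T) = (T² + T²) - 5 = 2*T² - 5 = -5 + 2*T²)
(-59*(-26))*(((6/(-5) + 3/2) + I((-1 - 1*5) + 1))*0) = (-59*(-26))*(((6/(-5) + 3/2) + (-5 + 2*((-1 - 1*5) + 1)²))*0) = 1534*(((6*(-⅕) + 3*(½)) + (-5 + 2*((-1 - 5) + 1)²))*0) = 1534*(((-6/5 + 3/2) + (-5 + 2*(-6 + 1)²))*0) = 1534*((3/10 + (-5 + 2*(-5)²))*0) = 1534*((3/10 + (-5 + 2*25))*0) = 1534*((3/10 + (-5 + 50))*0) = 1534*((3/10 + 45)*0) = 1534*((453/10)*0) = 1534*0 = 0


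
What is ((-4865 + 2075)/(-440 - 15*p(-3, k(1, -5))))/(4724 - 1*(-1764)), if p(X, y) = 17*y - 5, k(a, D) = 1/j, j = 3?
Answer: 31/32440 ≈ 0.00095561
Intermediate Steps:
k(a, D) = 1/3
p(X, y) = -5 + 17*y
((-4865 + 2075)/(-440 - 15*p(-3, k(1, -5))))/(4724 - 1*(-1764)) = ((-4865 + 2075)/(-440 - 15*(-5 + 17*(1/3))))/(4724 - 1*(-1764)) = (-2790/(-440 - 15*(-5 + 17/3)))/(4724 + 1764) = -2790/(-440 - 15*2/3)/6488 = -2790/(-440 - 10)*(1/6488) = -2790/(-450)*(1/6488) = -2790*(-1/450)*(1/6488) = (31/5)*(1/6488) = 31/32440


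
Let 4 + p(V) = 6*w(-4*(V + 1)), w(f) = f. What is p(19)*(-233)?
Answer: 112772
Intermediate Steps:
p(V) = -28 - 24*V (p(V) = -4 + 6*(-4*(V + 1)) = -4 + 6*(-4*(1 + V)) = -4 + 6*(-4 - 4*V) = -4 + (-24 - 24*V) = -28 - 24*V)
p(19)*(-233) = (-28 - 24*19)*(-233) = (-28 - 456)*(-233) = -484*(-233) = 112772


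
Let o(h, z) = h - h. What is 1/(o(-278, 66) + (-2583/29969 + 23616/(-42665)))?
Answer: -55592495/35563113 ≈ -1.5632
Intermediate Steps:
o(h, z) = 0
1/(o(-278, 66) + (-2583/29969 + 23616/(-42665))) = 1/(0 + (-2583/29969 + 23616/(-42665))) = 1/(0 + (-2583*1/29969 + 23616*(-1/42665))) = 1/(0 + (-2583/29969 - 23616/42665)) = 1/(0 - 35563113/55592495) = 1/(-35563113/55592495) = -55592495/35563113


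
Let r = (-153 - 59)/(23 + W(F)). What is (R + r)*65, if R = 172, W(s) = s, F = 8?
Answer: 332800/31 ≈ 10735.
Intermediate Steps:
r = -212/31 (r = (-153 - 59)/(23 + 8) = -212/31 ≈ -6.8387)
(R + r)*65 = (172 - 212/31)*65 = (5120/31)*65 = 332800/31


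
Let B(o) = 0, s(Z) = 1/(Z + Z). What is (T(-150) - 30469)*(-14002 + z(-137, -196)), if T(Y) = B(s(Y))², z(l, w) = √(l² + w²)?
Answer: 426626938 - 30469*√57185 ≈ 4.1934e+8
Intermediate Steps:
s(Z) = 1/(2*Z)
T(Y) = 0 (T(Y) = 0² = 0)
(T(-150) - 30469)*(-14002 + z(-137, -196)) = (0 - 30469)*(-14002 + √((-137)² + (-196)²)) = -30469*(-14002 + √(18769 + 38416)) = -30469*(-14002 + √57185) = 426626938 - 30469*√57185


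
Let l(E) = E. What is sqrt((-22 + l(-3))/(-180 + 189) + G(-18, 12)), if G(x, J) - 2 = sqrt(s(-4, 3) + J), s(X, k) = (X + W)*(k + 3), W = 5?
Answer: sqrt(-7 + 27*sqrt(2))/3 ≈ 1.8614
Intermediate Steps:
s(X, k) = (3 + k)*(5 + X) (s(X, k) = (X + 5)*(k + 3) = (5 + X)*(3 + k) = (3 + k)*(5 + X))
G(x, J) = 2 + sqrt(6 + J) (G(x, J) = 2 + sqrt((15 + 3*(-4) + 5*3 - 4*3) + J) = 2 + sqrt((15 - 12 + 15 - 12) + J) = 2 + sqrt(6 + J))
sqrt((-22 + l(-3))/(-180 + 189) + G(-18, 12)) = sqrt((-22 - 3)/(-180 + 189) + (2 + sqrt(6 + 12))) = sqrt(-25/9 + (2 + sqrt(18))) = sqrt(-25*1/9 + (2 + 3*sqrt(2))) = sqrt(-25/9 + (2 + 3*sqrt(2))) = sqrt(-7/9 + 3*sqrt(2))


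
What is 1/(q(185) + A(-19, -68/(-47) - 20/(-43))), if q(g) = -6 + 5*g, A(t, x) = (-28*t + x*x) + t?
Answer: 4084441/5863850008 ≈ 0.00069655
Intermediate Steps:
A(t, x) = x² - 27*t (A(t, x) = (-28*t + x²) + t = (x² - 28*t) + t = x² - 27*t)
1/(q(185) + A(-19, -68/(-47) - 20/(-43))) = 1/((-6 + 5*185) + ((-68/(-47) - 20/(-43))² - 27*(-19))) = 1/((-6 + 925) + ((-68*(-1/47) - 20*(-1/43))² + 513)) = 1/(919 + ((68/47 + 20/43)² + 513)) = 1/(919 + ((3864/2021)² + 513)) = 1/(919 + (14930496/4084441 + 513)) = 1/(919 + 2110248729/4084441) = 1/(5863850008/4084441) = 4084441/5863850008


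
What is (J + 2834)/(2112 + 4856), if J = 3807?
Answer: 6641/6968 ≈ 0.95307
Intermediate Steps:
(J + 2834)/(2112 + 4856) = (3807 + 2834)/(2112 + 4856) = 6641/6968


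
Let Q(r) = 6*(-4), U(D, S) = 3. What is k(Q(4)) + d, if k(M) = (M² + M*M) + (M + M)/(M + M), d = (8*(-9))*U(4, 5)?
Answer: 937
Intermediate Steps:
d = -216 (d = (8*(-9))*3 = -72*3 = -216)
Q(r) = -24
k(M) = 1 + 2*M² (k(M) = (M² + M²) + (2*M)/((2*M)) = 2*M² + (2*M)*(1/(2*M)) = 2*M² + 1 = 1 + 2*M²)
k(Q(4)) + d = (1 + 2*(-24)²) - 216 = (1 + 2*576) - 216 = (1 + 1152) - 216 = 1153 - 216 = 937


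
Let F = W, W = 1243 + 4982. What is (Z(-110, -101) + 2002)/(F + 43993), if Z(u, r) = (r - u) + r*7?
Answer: 652/25109 ≈ 0.025967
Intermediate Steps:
W = 6225
Z(u, r) = -u + 8*r (Z(u, r) = (r - u) + 7*r = -u + 8*r)
F = 6225
(Z(-110, -101) + 2002)/(F + 43993) = ((-1*(-110) + 8*(-101)) + 2002)/(6225 + 43993) = ((110 - 808) + 2002)/50218 = (-698 + 2002)*(1/50218) = 1304*(1/50218) = 652/25109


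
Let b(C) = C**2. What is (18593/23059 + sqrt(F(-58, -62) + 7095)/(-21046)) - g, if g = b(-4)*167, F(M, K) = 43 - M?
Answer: -61595055/23059 - sqrt(1799)/10523 ≈ -2671.2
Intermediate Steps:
g = 2672 (g = (-4)**2*167 = 16*167 = 2672)
(18593/23059 + sqrt(F(-58, -62) + 7095)/(-21046)) - g = (18593/23059 + sqrt((43 - 1*(-58)) + 7095)/(-21046)) - 1*2672 = (18593*(1/23059) + sqrt((43 + 58) + 7095)*(-1/21046)) - 2672 = (18593/23059 + sqrt(101 + 7095)*(-1/21046)) - 2672 = (18593/23059 + sqrt(7196)*(-1/21046)) - 2672 = (18593/23059 + (2*sqrt(1799))*(-1/21046)) - 2672 = (18593/23059 - sqrt(1799)/10523) - 2672 = -61595055/23059 - sqrt(1799)/10523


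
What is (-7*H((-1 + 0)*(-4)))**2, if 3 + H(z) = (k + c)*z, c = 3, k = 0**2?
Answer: 3969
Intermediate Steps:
k = 0
H(z) = -3 + 3*z (H(z) = -3 + (0 + 3)*z = -3 + 3*z)
(-7*H((-1 + 0)*(-4)))**2 = (-7*(-3 + 3*((-1 + 0)*(-4))))**2 = (-7*(-3 + 3*(-1*(-4))))**2 = (-7*(-3 + 3*4))**2 = (-7*(-3 + 12))**2 = (-7*9)**2 = (-63)**2 = 3969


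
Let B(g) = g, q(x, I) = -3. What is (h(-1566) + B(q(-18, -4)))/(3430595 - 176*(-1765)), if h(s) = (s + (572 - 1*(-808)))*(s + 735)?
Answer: 154563/3741235 ≈ 0.041313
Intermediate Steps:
h(s) = (735 + s)*(1380 + s) (h(s) = (s + (572 + 808))*(735 + s) = (s + 1380)*(735 + s) = (1380 + s)*(735 + s) = (735 + s)*(1380 + s))
(h(-1566) + B(q(-18, -4)))/(3430595 - 176*(-1765)) = ((1014300 + (-1566)**2 + 2115*(-1566)) - 3)/(3430595 - 176*(-1765)) = ((1014300 + 2452356 - 3312090) - 3)/(3430595 + 310640) = (154566 - 3)/3741235 = 154563*(1/3741235) = 154563/3741235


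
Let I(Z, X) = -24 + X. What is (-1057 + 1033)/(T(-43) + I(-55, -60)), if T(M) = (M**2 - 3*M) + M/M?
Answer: -24/1895 ≈ -0.012665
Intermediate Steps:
T(M) = 1 + M**2 - 3*M (T(M) = (M**2 - 3*M) + 1 = 1 + M**2 - 3*M)
(-1057 + 1033)/(T(-43) + I(-55, -60)) = (-1057 + 1033)/((1 + (-43)**2 - 3*(-43)) + (-24 - 60)) = -24/((1 + 1849 + 129) - 84) = -24/(1979 - 84) = -24/1895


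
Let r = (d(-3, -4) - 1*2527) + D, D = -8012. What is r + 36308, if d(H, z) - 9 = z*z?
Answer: 25794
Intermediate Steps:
d(H, z) = 9 + z² (d(H, z) = 9 + z*z = 9 + z²)
r = -10514 (r = ((9 + (-4)²) - 1*2527) - 8012 = ((9 + 16) - 2527) - 8012 = (25 - 2527) - 8012 = -2502 - 8012 = -10514)
r + 36308 = -10514 + 36308 = 25794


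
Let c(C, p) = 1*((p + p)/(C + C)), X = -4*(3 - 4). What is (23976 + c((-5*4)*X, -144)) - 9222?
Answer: 73779/5 ≈ 14756.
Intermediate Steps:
X = 4 (X = -4*(-1) = 4)
c(C, p) = p/C (c(C, p) = 1*((2*p)/((2*C))) = 1*((2*p)*(1/(2*C))) = 1*(p/C) = p/C)
(23976 + c((-5*4)*X, -144)) - 9222 = (23976 - 144/(-5*4*4)) - 9222 = (23976 - 144/((-20*4))) - 9222 = (23976 - 144/(-80)) - 9222 = (23976 - 144*(-1/80)) - 9222 = (23976 + 9/5) - 9222 = 119889/5 - 9222 = 73779/5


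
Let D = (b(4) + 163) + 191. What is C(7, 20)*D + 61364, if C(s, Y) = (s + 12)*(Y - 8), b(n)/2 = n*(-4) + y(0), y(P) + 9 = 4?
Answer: 132500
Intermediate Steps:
y(P) = -5 (y(P) = -9 + 4 = -5)
b(n) = -10 - 8*n (b(n) = 2*(n*(-4) - 5) = 2*(-4*n - 5) = 2*(-5 - 4*n) = -10 - 8*n)
C(s, Y) = (-8 + Y)*(12 + s) (C(s, Y) = (12 + s)*(-8 + Y) = (-8 + Y)*(12 + s))
D = 312 (D = ((-10 - 8*4) + 163) + 191 = ((-10 - 32) + 163) + 191 = (-42 + 163) + 191 = 121 + 191 = 312)
C(7, 20)*D + 61364 = (-96 - 8*7 + 12*20 + 20*7)*312 + 61364 = (-96 - 56 + 240 + 140)*312 + 61364 = 228*312 + 61364 = 71136 + 61364 = 132500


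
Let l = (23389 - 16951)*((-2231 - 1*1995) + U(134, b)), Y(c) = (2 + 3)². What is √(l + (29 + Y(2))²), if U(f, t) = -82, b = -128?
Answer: 6*I*√770333 ≈ 5266.1*I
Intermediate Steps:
Y(c) = 25 (Y(c) = 5² = 25)
l = -27734904 (l = (23389 - 16951)*((-2231 - 1*1995) - 82) = 6438*((-2231 - 1995) - 82) = 6438*(-4226 - 82) = 6438*(-4308) = -27734904)
√(l + (29 + Y(2))²) = √(-27734904 + (29 + 25)²) = √(-27734904 + 54²) = √(-27734904 + 2916) = √(-27731988) = 6*I*√770333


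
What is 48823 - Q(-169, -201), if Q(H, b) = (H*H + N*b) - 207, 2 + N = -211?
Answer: -22344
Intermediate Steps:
N = -213 (N = -2 - 211 = -213)
Q(H, b) = -207 + H² - 213*b (Q(H, b) = (H*H - 213*b) - 207 = (H² - 213*b) - 207 = -207 + H² - 213*b)
48823 - Q(-169, -201) = 48823 - (-207 + (-169)² - 213*(-201)) = 48823 - (-207 + 28561 + 42813) = 48823 - 1*71167 = 48823 - 71167 = -22344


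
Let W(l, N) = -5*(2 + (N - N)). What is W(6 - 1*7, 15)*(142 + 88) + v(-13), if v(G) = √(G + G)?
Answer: -2300 + I*√26 ≈ -2300.0 + 5.099*I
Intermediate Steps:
v(G) = √2*√G (v(G) = √(2*G) = √2*√G)
W(l, N) = -10 (W(l, N) = -5*(2 + 0) = -5*2 = -10)
W(6 - 1*7, 15)*(142 + 88) + v(-13) = -10*(142 + 88) + √2*√(-13) = -10*230 + √2*(I*√13) = -2300 + I*√26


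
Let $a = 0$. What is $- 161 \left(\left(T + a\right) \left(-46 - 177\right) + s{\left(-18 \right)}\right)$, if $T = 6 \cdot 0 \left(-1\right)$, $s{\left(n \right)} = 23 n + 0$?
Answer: $66654$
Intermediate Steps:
$s{\left(n \right)} = 23 n$
$T = 0$ ($T = 0 \left(-1\right) = 0$)
$- 161 \left(\left(T + a\right) \left(-46 - 177\right) + s{\left(-18 \right)}\right) = - 161 \left(\left(0 + 0\right) \left(-46 - 177\right) + 23 \left(-18\right)\right) = - 161 \left(0 \left(-223\right) - 414\right) = - 161 \left(0 - 414\right) = \left(-161\right) \left(-414\right) = 66654$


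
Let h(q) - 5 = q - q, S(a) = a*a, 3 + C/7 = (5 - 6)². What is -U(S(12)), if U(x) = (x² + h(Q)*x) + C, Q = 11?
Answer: -21442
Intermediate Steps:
C = -14 (C = -21 + 7*(5 - 6)² = -21 + 7*(-1)² = -21 + 7*1 = -21 + 7 = -14)
S(a) = a²
h(q) = 5 (h(q) = 5 + (q - q) = 5 + 0 = 5)
U(x) = -14 + x² + 5*x (U(x) = (x² + 5*x) - 14 = -14 + x² + 5*x)
-U(S(12)) = -(-14 + (12²)² + 5*12²) = -(-14 + 144² + 5*144) = -(-14 + 20736 + 720) = -1*21442 = -21442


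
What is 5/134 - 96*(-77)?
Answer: 990533/134 ≈ 7392.0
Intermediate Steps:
5/134 - 96*(-77) = 5*(1/134) + 7392 = 5/134 + 7392 = 990533/134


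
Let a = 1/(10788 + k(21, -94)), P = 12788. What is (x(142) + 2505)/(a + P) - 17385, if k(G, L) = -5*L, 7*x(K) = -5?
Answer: -3503980765847/201554227 ≈ -17385.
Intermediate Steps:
x(K) = -5/7 (x(K) = (1/7)*(-5) = -5/7)
a = 1/11258 (a = 1/(10788 - 5*(-94)) = 1/(10788 + 470) = 1/11258 ≈ 8.8826e-5)
(x(142) + 2505)/(a + P) - 17385 = (-5/7 + 2505)/(1/11258 + 12788) - 17385 = 17530/(7*(143967305/11258)) - 17385 = (17530/7)*(11258/143967305) - 17385 = 39470548/201554227 - 17385 = -3503980765847/201554227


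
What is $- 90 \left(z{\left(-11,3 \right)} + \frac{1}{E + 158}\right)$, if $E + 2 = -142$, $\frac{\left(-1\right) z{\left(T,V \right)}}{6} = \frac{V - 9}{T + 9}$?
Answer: $\frac{11295}{7} \approx 1613.6$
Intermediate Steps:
$z{\left(T,V \right)} = - \frac{6 \left(-9 + V\right)}{9 + T}$ ($z{\left(T,V \right)} = - 6 \frac{V - 9}{T + 9} = - 6 \frac{-9 + V}{9 + T} = - \frac{6 \left(-9 + V\right)}{9 + T}$)
$E = -144$ ($E = -2 - 142 = -144$)
$- 90 \left(z{\left(-11,3 \right)} + \frac{1}{E + 158}\right) = - 90 \left(\frac{6 \left(9 - 3\right)}{9 - 11} + \frac{1}{-144 + 158}\right) = - 90 \left(\frac{6 \left(9 - 3\right)}{-2} + \frac{1}{14}\right) = - 90 \left(6 \left(- \frac{1}{2}\right) 6 + \frac{1}{14}\right) = - 90 \left(-18 + \frac{1}{14}\right) = \left(-90\right) \left(- \frac{251}{14}\right) = \frac{11295}{7}$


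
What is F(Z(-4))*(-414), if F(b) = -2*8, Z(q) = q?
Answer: 6624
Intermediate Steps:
F(b) = -16
F(Z(-4))*(-414) = -16*(-414) = 6624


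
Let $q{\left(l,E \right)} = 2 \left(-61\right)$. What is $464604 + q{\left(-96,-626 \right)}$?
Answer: $464482$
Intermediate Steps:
$q{\left(l,E \right)} = -122$
$464604 + q{\left(-96,-626 \right)} = 464604 - 122 = 464482$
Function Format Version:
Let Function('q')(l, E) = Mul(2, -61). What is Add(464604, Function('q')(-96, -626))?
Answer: 464482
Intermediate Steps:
Function('q')(l, E) = -122
Add(464604, Function('q')(-96, -626)) = Add(464604, -122) = 464482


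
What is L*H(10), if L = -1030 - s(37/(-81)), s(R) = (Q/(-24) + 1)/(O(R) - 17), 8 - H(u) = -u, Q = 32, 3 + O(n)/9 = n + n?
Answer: -4356927/235 ≈ -18540.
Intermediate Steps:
O(n) = -27 + 18*n (O(n) = -27 + 9*(n + n) = -27 + 9*(2*n) = -27 + 18*n)
H(u) = 8 + u (H(u) = 8 - (-1)*u = 8 + u)
s(R) = -1/(3*(-44 + 18*R)) (s(R) = (32/(-24) + 1)/((-27 + 18*R) - 17) = (32*(-1/24) + 1)/(-44 + 18*R) = (-4/3 + 1)/(-44 + 18*R) = -1/(3*(-44 + 18*R)))
L = -484103/470 (L = -1030 - (-1)/(-132 + 54*(37/(-81))) = -1030 - (-1)/(-132 + 54*(37*(-1/81))) = -1030 - (-1)/(-132 + 54*(-37/81)) = -1030 - (-1)/(-132 - 74/3) = -1030 - (-1)/(-470/3) = -1030 - (-1)*(-3)/470 = -1030 - 1*3/470 = -1030 - 3/470 = -484103/470 ≈ -1030.0)
L*H(10) = -484103*(8 + 10)/470 = -484103/470*18 = -4356927/235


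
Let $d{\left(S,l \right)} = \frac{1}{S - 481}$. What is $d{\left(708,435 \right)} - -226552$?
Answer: $\frac{51427305}{227} \approx 2.2655 \cdot 10^{5}$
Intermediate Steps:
$d{\left(S,l \right)} = \frac{1}{-481 + S}$
$d{\left(708,435 \right)} - -226552 = \frac{1}{-481 + 708} - -226552 = \frac{1}{227} + 226552 = \frac{51427305}{227}$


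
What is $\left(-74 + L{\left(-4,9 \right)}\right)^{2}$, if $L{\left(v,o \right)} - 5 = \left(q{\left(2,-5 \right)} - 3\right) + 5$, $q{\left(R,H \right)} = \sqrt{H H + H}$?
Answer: $4509 - 268 \sqrt{5} \approx 3909.7$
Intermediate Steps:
$q{\left(R,H \right)} = \sqrt{H + H^{2}}$ ($q{\left(R,H \right)} = \sqrt{H^{2} + H} = \sqrt{H + H^{2}}$)
$L{\left(v,o \right)} = 7 + 2 \sqrt{5}$ ($L{\left(v,o \right)} = 5 + \left(\left(\sqrt{- 5 \left(1 - 5\right)} - 3\right) + 5\right) = 5 + \left(\left(\sqrt{\left(-5\right) \left(-4\right)} - 3\right) + 5\right) = 5 + \left(\left(\sqrt{20} - 3\right) + 5\right) = 5 + \left(\left(2 \sqrt{5} - 3\right) + 5\right) = 5 + \left(\left(-3 + 2 \sqrt{5}\right) + 5\right) = 5 + \left(2 + 2 \sqrt{5}\right) = 7 + 2 \sqrt{5}$)
$\left(-74 + L{\left(-4,9 \right)}\right)^{2} = \left(-74 + \left(7 + 2 \sqrt{5}\right)\right)^{2} = \left(-67 + 2 \sqrt{5}\right)^{2}$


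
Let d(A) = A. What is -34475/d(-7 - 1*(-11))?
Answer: -34475/4 ≈ -8618.8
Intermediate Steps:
-34475/d(-7 - 1*(-11)) = -34475/(-7 - 1*(-11)) = -34475/(-7 + 11) = -34475/4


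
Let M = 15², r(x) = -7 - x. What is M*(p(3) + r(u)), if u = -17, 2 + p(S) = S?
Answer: 2475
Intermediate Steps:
p(S) = -2 + S
M = 225
M*(p(3) + r(u)) = 225*((-2 + 3) + (-7 - 1*(-17))) = 225*(1 + (-7 + 17)) = 225*(1 + 10) = 225*11 = 2475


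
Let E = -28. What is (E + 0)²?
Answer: 784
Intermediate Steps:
(E + 0)² = (-28 + 0)² = (-28)² = 784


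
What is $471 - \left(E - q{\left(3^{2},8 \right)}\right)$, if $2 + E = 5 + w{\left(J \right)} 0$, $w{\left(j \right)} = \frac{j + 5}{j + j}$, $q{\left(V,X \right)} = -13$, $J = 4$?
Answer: $455$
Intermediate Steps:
$w{\left(j \right)} = \frac{5 + j}{2 j}$
$E = 3$ ($E = -2 + \left(5 + \frac{5 + 4}{2 \cdot 4} \cdot 0\right) = -2 + \left(5 + \frac{1}{2} \cdot \frac{1}{4} \cdot 9 \cdot 0\right) = -2 + \left(5 + \frac{9}{8} \cdot 0\right) = -2 + \left(5 + 0\right) = -2 + 5 = 3$)
$471 - \left(E - q{\left(3^{2},8 \right)}\right) = 471 - 16 = 455$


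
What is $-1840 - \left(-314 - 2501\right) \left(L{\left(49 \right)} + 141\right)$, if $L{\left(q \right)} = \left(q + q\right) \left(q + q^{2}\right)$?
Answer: $676276575$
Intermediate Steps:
$L{\left(q \right)} = 2 q \left(q + q^{2}\right)$
$-1840 - \left(-314 - 2501\right) \left(L{\left(49 \right)} + 141\right) = -1840 - \left(-314 - 2501\right) \left(2 \cdot 49^{2} \left(1 + 49\right) + 141\right) = -1840 - - 2815 \left(2 \cdot 2401 \cdot 50 + 141\right) = -1840 - - 2815 \left(240100 + 141\right) = -1840 - \left(-2815\right) 240241 = -1840 - -676278415 = -1840 + 676278415 = 676276575$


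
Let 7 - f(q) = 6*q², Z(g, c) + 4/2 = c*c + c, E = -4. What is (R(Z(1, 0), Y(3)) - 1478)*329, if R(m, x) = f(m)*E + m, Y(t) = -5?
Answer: -464548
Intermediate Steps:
Z(g, c) = -2 + c + c² (Z(g, c) = -2 + (c*c + c) = -2 + (c² + c) = -2 + (c + c²) = -2 + c + c²)
f(q) = 7 - 6*q²
R(m, x) = -28 + m + 24*m² (R(m, x) = (7 - 6*m²)*(-4) + m = (-28 + 24*m²) + m = -28 + m + 24*m²)
(R(Z(1, 0), Y(3)) - 1478)*329 = ((-28 + (-2 + 0 + 0²) + 24*(-2 + 0 + 0²)²) - 1478)*329 = ((-28 + (-2 + 0 + 0) + 24*(-2 + 0 + 0)²) - 1478)*329 = ((-28 - 2 + 24*(-2)²) - 1478)*329 = ((-28 - 2 + 24*4) - 1478)*329 = ((-28 - 2 + 96) - 1478)*329 = (66 - 1478)*329 = -1412*329 = -464548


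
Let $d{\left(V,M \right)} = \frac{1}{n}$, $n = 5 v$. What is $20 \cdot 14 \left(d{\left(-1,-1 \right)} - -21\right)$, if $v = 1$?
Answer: $5936$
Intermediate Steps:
$n = 5$ ($n = 5 \cdot 1 = 5$)
$d{\left(V,M \right)} = \frac{1}{5}$
$20 \cdot 14 \left(d{\left(-1,-1 \right)} - -21\right) = 20 \cdot 14 \left(\frac{1}{5} - -21\right) = 280 \left(\frac{1}{5} + 21\right) = 280 \cdot \frac{106}{5} = 5936$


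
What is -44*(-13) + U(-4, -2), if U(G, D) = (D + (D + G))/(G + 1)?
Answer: 1724/3 ≈ 574.67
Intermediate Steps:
U(G, D) = (G + 2*D)/(1 + G)
-44*(-13) + U(-4, -2) = -44*(-13) + (-4 + 2*(-2))/(1 - 4) = 572 + (-4 - 4)/(-3) = 572 - 1/3*(-8) = 572 + 8/3 = 1724/3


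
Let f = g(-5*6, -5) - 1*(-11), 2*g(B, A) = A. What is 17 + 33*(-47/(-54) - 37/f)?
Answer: -29965/306 ≈ -97.925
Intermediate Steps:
g(B, A) = A/2
f = 17/2 (f = (½)*(-5) - 1*(-11) = -5/2 + 11 = 17/2 ≈ 8.5000)
17 + 33*(-47/(-54) - 37/f) = 17 + 33*(-47/(-54) - 37/17/2) = 17 + 33*(-47*(-1/54) - 37*2/17) = 17 + 33*(47/54 - 74/17) = 17 + 33*(-3197/918) = 17 - 35167/306 = -29965/306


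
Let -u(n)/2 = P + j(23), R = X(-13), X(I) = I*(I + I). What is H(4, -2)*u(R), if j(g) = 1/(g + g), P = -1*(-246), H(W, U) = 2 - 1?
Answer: -11317/23 ≈ -492.04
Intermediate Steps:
H(W, U) = 1
X(I) = 2*I² (X(I) = I*(2*I) = 2*I²)
R = 338 (R = 2*(-13)² = 2*169 = 338)
P = 246
j(g) = 1/(2*g)
u(n) = -11317/23 (u(n) = -2*(246 + (½)/23) = -2*(246 + (½)*(1/23)) = -2*(246 + 1/46) = -2*11317/46 = -11317/23)
H(4, -2)*u(R) = 1*(-11317/23) = -11317/23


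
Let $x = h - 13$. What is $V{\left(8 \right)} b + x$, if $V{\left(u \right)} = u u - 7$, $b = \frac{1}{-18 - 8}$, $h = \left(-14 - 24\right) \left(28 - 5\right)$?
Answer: $- \frac{23119}{26} \approx -889.19$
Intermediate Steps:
$h = -874$ ($h = \left(-38\right) 23 = -874$)
$b = - \frac{1}{26}$ ($b = \frac{1}{-26} = - \frac{1}{26} \approx -0.038462$)
$x = -887$ ($x = -874 - 13 = -887$)
$V{\left(u \right)} = -7 + u^{2}$ ($V{\left(u \right)} = u^{2} - 7 = -7 + u^{2}$)
$V{\left(8 \right)} b + x = \left(-7 + 8^{2}\right) \left(- \frac{1}{26}\right) - 887 = \left(-7 + 64\right) \left(- \frac{1}{26}\right) - 887 = 57 \left(- \frac{1}{26}\right) - 887 = - \frac{57}{26} - 887 = - \frac{23119}{26}$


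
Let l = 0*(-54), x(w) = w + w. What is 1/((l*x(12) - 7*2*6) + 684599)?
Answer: 1/684515 ≈ 1.4609e-6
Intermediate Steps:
x(w) = 2*w
l = 0
1/((l*x(12) - 7*2*6) + 684599) = 1/((0*(2*12) - 7*2*6) + 684599) = 1/((0*24 - 14*6) + 684599) = 1/((0 - 84) + 684599) = 1/(-84 + 684599) = 1/684515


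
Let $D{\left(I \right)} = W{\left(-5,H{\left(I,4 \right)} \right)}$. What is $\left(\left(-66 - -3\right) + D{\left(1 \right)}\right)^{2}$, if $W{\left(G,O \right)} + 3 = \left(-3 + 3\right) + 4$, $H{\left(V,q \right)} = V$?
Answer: $3844$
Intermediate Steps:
$W{\left(G,O \right)} = 1$ ($W{\left(G,O \right)} = -3 + \left(\left(-3 + 3\right) + 4\right) = -3 + \left(0 + 4\right) = -3 + 4 = 1$)
$D{\left(I \right)} = 1$
$\left(\left(-66 - -3\right) + D{\left(1 \right)}\right)^{2} = \left(\left(-66 - -3\right) + 1\right)^{2} = \left(\left(-66 + 3\right) + 1\right)^{2} = \left(-63 + 1\right)^{2} = \left(-62\right)^{2} = 3844$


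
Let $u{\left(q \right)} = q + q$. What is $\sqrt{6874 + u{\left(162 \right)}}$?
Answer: $\sqrt{7198} \approx 84.841$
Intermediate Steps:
$u{\left(q \right)} = 2 q$
$\sqrt{6874 + u{\left(162 \right)}} = \sqrt{6874 + 2 \cdot 162} = \sqrt{6874 + 324} = \sqrt{7198}$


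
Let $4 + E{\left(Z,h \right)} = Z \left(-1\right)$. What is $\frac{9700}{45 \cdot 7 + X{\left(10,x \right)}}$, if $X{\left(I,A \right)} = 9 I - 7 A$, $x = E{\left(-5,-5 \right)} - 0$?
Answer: $\frac{4850}{199} \approx 24.372$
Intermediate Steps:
$E{\left(Z,h \right)} = -4 - Z$ ($E{\left(Z,h \right)} = -4 + Z \left(-1\right) = -4 - Z$)
$x = 1$ ($x = \left(-4 - -5\right) - 0 = \left(-4 + 5\right) + 0 = 1 + 0 = 1$)
$X{\left(I,A \right)} = - 7 A + 9 I$
$\frac{9700}{45 \cdot 7 + X{\left(10,x \right)}} = \frac{9700}{45 \cdot 7 + \left(\left(-7\right) 1 + 9 \cdot 10\right)} = \frac{9700}{315 + \left(-7 + 90\right)} = \frac{9700}{315 + 83} = \frac{9700}{398} = 9700 \cdot \frac{1}{398} = \frac{4850}{199}$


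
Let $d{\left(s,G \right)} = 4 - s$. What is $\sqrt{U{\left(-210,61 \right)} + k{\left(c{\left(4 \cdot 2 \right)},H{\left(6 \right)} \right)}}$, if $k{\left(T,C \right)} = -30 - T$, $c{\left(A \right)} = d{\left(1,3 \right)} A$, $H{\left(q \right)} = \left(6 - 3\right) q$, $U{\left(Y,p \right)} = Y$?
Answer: $2 i \sqrt{66} \approx 16.248 i$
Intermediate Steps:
$H{\left(q \right)} = 3 q$
$c{\left(A \right)} = 3 A$ ($c{\left(A \right)} = \left(4 - 1\right) A = 3 A$)
$\sqrt{U{\left(-210,61 \right)} + k{\left(c{\left(4 \cdot 2 \right)},H{\left(6 \right)} \right)}} = \sqrt{-210 - \left(30 + 3 \cdot 4 \cdot 2\right)} = \sqrt{-210 - \left(30 + 3 \cdot 8\right)} = \sqrt{-210 - 54} = \sqrt{-264} = 2 i \sqrt{66}$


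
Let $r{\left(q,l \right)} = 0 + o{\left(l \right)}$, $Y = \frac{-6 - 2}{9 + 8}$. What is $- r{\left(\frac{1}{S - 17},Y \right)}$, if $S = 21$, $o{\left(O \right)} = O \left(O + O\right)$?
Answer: $- \frac{128}{289} \approx -0.44291$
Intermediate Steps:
$o{\left(O \right)} = 2 O^{2}$ ($o{\left(O \right)} = O 2 O = 2 O^{2}$)
$Y = - \frac{8}{17} \approx -0.47059$
$r{\left(q,l \right)} = 2 l^{2}$ ($r{\left(q,l \right)} = 0 + 2 l^{2} = 2 l^{2}$)
$- r{\left(\frac{1}{S - 17},Y \right)} = - 2 \left(- \frac{8}{17}\right)^{2} = - \frac{2 \cdot 64}{289} = \left(-1\right) \frac{128}{289} = - \frac{128}{289}$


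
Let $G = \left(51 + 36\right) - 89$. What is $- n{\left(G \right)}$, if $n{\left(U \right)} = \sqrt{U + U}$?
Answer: $- 2 i \approx - 2.0 i$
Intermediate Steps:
$G = -2$ ($G = 87 - 89 = -2$)
$n{\left(U \right)} = \sqrt{2} \sqrt{U}$ ($n{\left(U \right)} = \sqrt{2 U} = \sqrt{2} \sqrt{U}$)
$- n{\left(G \right)} = - \sqrt{2} \sqrt{-2} = - \sqrt{2} i \sqrt{2} = - 2 i$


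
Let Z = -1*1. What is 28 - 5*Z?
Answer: 33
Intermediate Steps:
Z = -1
28 - 5*Z = 28 - 5*(-1) = 28 + 5 = 33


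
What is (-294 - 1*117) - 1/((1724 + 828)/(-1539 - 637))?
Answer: -130837/319 ≈ -410.15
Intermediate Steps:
(-294 - 1*117) - 1/((1724 + 828)/(-1539 - 637)) = (-294 - 117) - 1/(2552/(-2176)) = -411 - 1/(2552*(-1/2176)) = -411 - 1/(-319/272) = -411 - 1*(-272/319) = -411 + 272/319 = -130837/319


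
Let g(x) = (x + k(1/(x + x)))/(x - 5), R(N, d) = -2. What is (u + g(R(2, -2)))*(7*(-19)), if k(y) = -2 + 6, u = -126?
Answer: 16796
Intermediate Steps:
k(y) = 4
g(x) = (4 + x)/(-5 + x) (g(x) = (x + 4)/(x - 5) = (4 + x)/(-5 + x))
(u + g(R(2, -2)))*(7*(-19)) = (-126 + (4 - 2)/(-5 - 2))*(7*(-19)) = (-126 + 2/(-7))*(-133) = (-126 - ⅐*2)*(-133) = (-126 - 2/7)*(-133) = -884/7*(-133) = 16796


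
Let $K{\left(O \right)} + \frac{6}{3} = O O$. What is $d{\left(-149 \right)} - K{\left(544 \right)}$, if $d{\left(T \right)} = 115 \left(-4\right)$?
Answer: $-296394$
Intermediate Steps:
$d{\left(T \right)} = -460$
$K{\left(O \right)} = -2 + O^{2}$ ($K{\left(O \right)} = -2 + O O = -2 + O^{2}$)
$d{\left(-149 \right)} - K{\left(544 \right)} = -460 - \left(-2 + 544^{2}\right) = -460 - \left(-2 + 295936\right) = -460 - 295934 = -296394$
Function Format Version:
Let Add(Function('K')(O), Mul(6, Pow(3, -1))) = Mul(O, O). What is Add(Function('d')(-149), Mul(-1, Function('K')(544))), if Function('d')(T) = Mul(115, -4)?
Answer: -296394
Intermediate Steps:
Function('d')(T) = -460
Function('K')(O) = Add(-2, Pow(O, 2)) (Function('K')(O) = Add(-2, Mul(O, O)) = Add(-2, Pow(O, 2)))
Add(Function('d')(-149), Mul(-1, Function('K')(544))) = Add(-460, Mul(-1, Add(-2, Pow(544, 2)))) = Add(-460, Mul(-1, Add(-2, 295936))) = Add(-460, Mul(-1, 295934)) = Add(-460, -295934) = -296394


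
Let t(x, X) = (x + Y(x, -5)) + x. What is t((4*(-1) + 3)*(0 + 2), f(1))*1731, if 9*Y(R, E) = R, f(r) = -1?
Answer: -21926/3 ≈ -7308.7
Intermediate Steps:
Y(R, E) = R/9
t(x, X) = 19*x/9 (t(x, X) = (x + x/9) + x = 10*x/9 + x = 19*x/9)
t((4*(-1) + 3)*(0 + 2), f(1))*1731 = (19*((4*(-1) + 3)*(0 + 2))/9)*1731 = (19*((-4 + 3)*2)/9)*1731 = (19*(-1*2)/9)*1731 = ((19/9)*(-2))*1731 = -38/9*1731 = -21926/3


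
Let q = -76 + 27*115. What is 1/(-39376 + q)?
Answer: -1/36347 ≈ -2.7513e-5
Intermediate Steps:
q = 3029 (q = -76 + 3105 = 3029)
1/(-39376 + q) = 1/(-39376 + 3029) = 1/(-36347) = -1/36347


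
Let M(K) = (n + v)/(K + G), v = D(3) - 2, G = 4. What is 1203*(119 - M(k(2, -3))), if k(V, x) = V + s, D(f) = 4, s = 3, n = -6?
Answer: 431075/3 ≈ 1.4369e+5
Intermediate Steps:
v = 2 (v = 4 - 2 = 2)
k(V, x) = 3 + V (k(V, x) = V + 3 = 3 + V)
M(K) = -4/(4 + K) (M(K) = (-6 + 2)/(K + 4) = -4/(4 + K))
1203*(119 - M(k(2, -3))) = 1203*(119 - (-4)/(4 + (3 + 2))) = 1203*(119 - (-4)/(4 + 5)) = 1203*(119 - (-4)/9) = 1203*(119 - 1*(-4/9)) = 1203*(119 + 4/9) = 1203*(1075/9) = 431075/3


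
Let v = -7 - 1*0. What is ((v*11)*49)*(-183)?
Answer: 690459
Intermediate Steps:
v = -7 (v = -7 + 0 = -7)
((v*11)*49)*(-183) = (-7*11*49)*(-183) = -77*49*(-183) = -3773*(-183) = 690459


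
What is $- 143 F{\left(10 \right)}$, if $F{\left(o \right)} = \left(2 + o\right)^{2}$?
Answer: $-20592$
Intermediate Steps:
$- 143 F{\left(10 \right)} = - 143 \left(2 + 10\right)^{2} = - 143 \cdot 12^{2} = \left(-143\right) 144 = -20592$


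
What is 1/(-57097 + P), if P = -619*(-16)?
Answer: -1/47193 ≈ -2.1190e-5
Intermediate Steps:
P = 9904
1/(-57097 + P) = 1/(-57097 + 9904) = 1/(-47193) = -1/47193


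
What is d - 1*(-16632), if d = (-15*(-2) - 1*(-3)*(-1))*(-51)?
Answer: 15255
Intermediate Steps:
d = -1377 (d = (30 + 3*(-1))*(-51) = (30 - 3)*(-51) = 27*(-51) = -1377)
d - 1*(-16632) = -1377 - 1*(-16632) = -1377 + 16632 = 15255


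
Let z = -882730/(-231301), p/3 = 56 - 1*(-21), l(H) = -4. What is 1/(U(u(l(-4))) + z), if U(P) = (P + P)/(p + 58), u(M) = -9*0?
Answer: 231301/882730 ≈ 0.26203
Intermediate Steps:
p = 231 (p = 3*(56 - 1*(-21)) = 3*(56 + 21) = 3*77 = 231)
u(M) = 0
z = 882730/231301 (z = -882730*(-1/231301) = 882730/231301 ≈ 3.8164)
U(P) = 2*P/289 (U(P) = (P + P)/(231 + 58) = (2*P)/289 = (2*P)*(1/289) = 2*P/289)
1/(U(u(l(-4))) + z) = 1/((2/289)*0 + 882730/231301) = 1/(0 + 882730/231301) = 1/(882730/231301) = 231301/882730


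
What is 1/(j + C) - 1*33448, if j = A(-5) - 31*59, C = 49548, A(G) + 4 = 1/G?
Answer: -7979823147/238574 ≈ -33448.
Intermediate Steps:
A(G) = -4 + 1/G
j = -9166/5 (j = (-4 + 1/(-5)) - 31*59 = (-4 - ⅕) - 1829 = -21/5 - 1829 = -9166/5 ≈ -1833.2)
1/(j + C) - 1*33448 = 1/(-9166/5 + 49548) - 1*33448 = 1/(238574/5) - 33448 = 5/238574 - 33448 = -7979823147/238574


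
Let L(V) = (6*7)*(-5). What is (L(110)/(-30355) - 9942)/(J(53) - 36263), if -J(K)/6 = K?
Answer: 60357840/222083251 ≈ 0.27178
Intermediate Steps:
L(V) = -210 (L(V) = 42*(-5) = -210)
J(K) = -6*K
(L(110)/(-30355) - 9942)/(J(53) - 36263) = (-210/(-30355) - 9942)/(-6*53 - 36263) = (-210*(-1/30355) - 9942)/(-318 - 36263) = (42/6071 - 9942)/(-36581) = -60357840/6071*(-1/36581) = 60357840/222083251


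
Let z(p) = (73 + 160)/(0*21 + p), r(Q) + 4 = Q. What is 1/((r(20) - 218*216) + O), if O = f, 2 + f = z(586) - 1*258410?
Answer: -586/179013391 ≈ -3.2735e-6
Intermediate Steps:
r(Q) = -4 + Q
z(p) = 233/p (z(p) = 233/(0 + p) = 233/p)
f = -151429199/586 (f = -2 + (233/586 - 1*258410) = -2 + (233*(1/586) - 258410) = -2 + (233/586 - 258410) = -2 - 151428027/586 = -151429199/586 ≈ -2.5841e+5)
O = -151429199/586 ≈ -2.5841e+5
1/((r(20) - 218*216) + O) = 1/(((-4 + 20) - 218*216) - 151429199/586) = 1/((16 - 47088) - 151429199/586) = 1/(-47072 - 151429199/586) = 1/(-179013391/586) = -586/179013391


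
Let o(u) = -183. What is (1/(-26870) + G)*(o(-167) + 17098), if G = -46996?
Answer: -4271993268543/5374 ≈ -7.9494e+8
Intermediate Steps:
(1/(-26870) + G)*(o(-167) + 17098) = (1/(-26870) - 46996)*(-183 + 17098) = (-1/26870 - 46996)*16915 = -1262782521/26870*16915 = -4271993268543/5374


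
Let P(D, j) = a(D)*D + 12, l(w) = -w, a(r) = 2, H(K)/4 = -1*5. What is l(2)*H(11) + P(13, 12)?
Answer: 78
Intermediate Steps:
H(K) = -20 (H(K) = 4*(-1*5) = 4*(-5) = -20)
P(D, j) = 12 + 2*D (P(D, j) = 2*D + 12 = 12 + 2*D)
l(2)*H(11) + P(13, 12) = -1*2*(-20) + (12 + 2*13) = -2*(-20) + (12 + 26) = 40 + 38 = 78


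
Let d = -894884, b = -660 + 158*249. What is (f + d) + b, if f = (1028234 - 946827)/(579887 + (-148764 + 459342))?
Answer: -762417832523/890465 ≈ -8.5620e+5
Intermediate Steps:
b = 38682 (b = -660 + 39342 = 38682)
f = 81407/890465 (f = 81407/(579887 + 310578) = 81407/890465 ≈ 0.091421)
(f + d) + b = (81407/890465 - 894884) + 38682 = -796862799653/890465 + 38682 = -762417832523/890465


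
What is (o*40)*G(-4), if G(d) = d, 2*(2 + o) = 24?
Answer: -1600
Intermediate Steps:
o = 10 (o = -2 + (½)*24 = -2 + 12 = 10)
(o*40)*G(-4) = (10*40)*(-4) = 400*(-4) = -1600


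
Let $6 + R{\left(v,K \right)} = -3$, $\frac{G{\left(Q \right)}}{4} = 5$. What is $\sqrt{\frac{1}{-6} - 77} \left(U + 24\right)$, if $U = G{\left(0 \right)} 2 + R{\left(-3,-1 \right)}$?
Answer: $\frac{55 i \sqrt{2778}}{6} \approx 483.15 i$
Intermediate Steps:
$G{\left(Q \right)} = 20$ ($G{\left(Q \right)} = 4 \cdot 5 = 20$)
$R{\left(v,K \right)} = -9$ ($R{\left(v,K \right)} = -6 - 3 = -9$)
$U = 31$ ($U = 20 \cdot 2 - 9 = 40 - 9 = 31$)
$\sqrt{\frac{1}{-6} - 77} \left(U + 24\right) = \sqrt{\frac{1}{-6} - 77} \left(31 + 24\right) = \sqrt{- \frac{1}{6} - 77} \cdot 55 = \sqrt{- \frac{463}{6}} \cdot 55 = \frac{i \sqrt{2778}}{6} \cdot 55 = \frac{55 i \sqrt{2778}}{6}$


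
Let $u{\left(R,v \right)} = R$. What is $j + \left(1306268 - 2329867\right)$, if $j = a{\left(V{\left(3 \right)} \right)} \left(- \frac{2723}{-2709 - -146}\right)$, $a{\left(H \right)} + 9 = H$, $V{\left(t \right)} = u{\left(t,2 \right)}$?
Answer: $- \frac{2623500575}{2563} \approx -1.0236 \cdot 10^{6}$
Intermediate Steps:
$V{\left(t \right)} = t$
$a{\left(H \right)} = -9 + H$
$j = - \frac{16338}{2563}$ ($j = \left(-9 + 3\right) \left(- \frac{2723}{-2709 - -146}\right) = - 6 \left(- \frac{2723}{-2709 + 146}\right) = - 6 \left(- \frac{2723}{-2563}\right) = - 6 \left(\left(-2723\right) \left(- \frac{1}{2563}\right)\right) = \left(-6\right) \frac{2723}{2563} = - \frac{16338}{2563} \approx -6.3746$)
$j + \left(1306268 - 2329867\right) = - \frac{16338}{2563} + \left(1306268 - 2329867\right) = - \frac{16338}{2563} - 1023599 = - \frac{2623500575}{2563}$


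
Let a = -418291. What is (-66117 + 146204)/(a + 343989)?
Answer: -80087/74302 ≈ -1.0779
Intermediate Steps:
(-66117 + 146204)/(a + 343989) = (-66117 + 146204)/(-418291 + 343989) = 80087/(-74302) = 80087*(-1/74302) = -80087/74302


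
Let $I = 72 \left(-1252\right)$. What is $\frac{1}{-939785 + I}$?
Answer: $- \frac{1}{1029929} \approx -9.7094 \cdot 10^{-7}$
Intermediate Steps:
$I = -90144$
$\frac{1}{-939785 + I} = \frac{1}{-939785 - 90144} = \frac{1}{-1029929} = - \frac{1}{1029929}$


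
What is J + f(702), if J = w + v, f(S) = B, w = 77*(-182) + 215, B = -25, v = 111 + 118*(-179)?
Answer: -34835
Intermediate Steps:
v = -21011 (v = 111 - 21122 = -21011)
w = -13799 (w = -14014 + 215 = -13799)
f(S) = -25
J = -34810 (J = -13799 - 21011 = -34810)
J + f(702) = -34810 - 25 = -34835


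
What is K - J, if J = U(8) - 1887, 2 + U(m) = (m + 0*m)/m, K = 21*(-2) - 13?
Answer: 1833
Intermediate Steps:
K = -55 (K = -42 - 13 = -55)
U(m) = -1 (U(m) = -2 + (m + 0*m)/m = -2 + (m + 0)/m = -2 + m/m = -2 + 1 = -1)
J = -1888 (J = -1 - 1887 = -1888)
K - J = -55 - 1*(-1888) = -55 + 1888 = 1833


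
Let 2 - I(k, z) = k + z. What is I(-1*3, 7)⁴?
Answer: 16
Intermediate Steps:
I(k, z) = 2 - k - z (I(k, z) = 2 - (k + z) = 2 + (-k - z) = 2 - k - z)
I(-1*3, 7)⁴ = (2 - (-1)*3 - 1*7)⁴ = (2 - 1*(-3) - 7)⁴ = (2 + 3 - 7)⁴ = (-2)⁴ = 16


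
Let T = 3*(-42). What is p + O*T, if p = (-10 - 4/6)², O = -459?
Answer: 521530/9 ≈ 57948.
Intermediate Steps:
p = 1024/9 (p = (-10 - 4*⅙)² = (-10 - ⅔)² = (-32/3)² = 1024/9 ≈ 113.78)
T = -126
p + O*T = 1024/9 - 459*(-126) = 1024/9 + 57834 = 521530/9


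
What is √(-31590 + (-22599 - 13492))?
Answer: I*√67681 ≈ 260.16*I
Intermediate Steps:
√(-31590 + (-22599 - 13492)) = √(-31590 - 36091) = √(-67681) = I*√67681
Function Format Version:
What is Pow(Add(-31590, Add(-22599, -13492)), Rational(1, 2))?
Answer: Mul(I, Pow(67681, Rational(1, 2))) ≈ Mul(260.16, I)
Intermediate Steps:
Pow(Add(-31590, Add(-22599, -13492)), Rational(1, 2)) = Pow(Add(-31590, -36091), Rational(1, 2)) = Pow(-67681, Rational(1, 2)) = Mul(I, Pow(67681, Rational(1, 2)))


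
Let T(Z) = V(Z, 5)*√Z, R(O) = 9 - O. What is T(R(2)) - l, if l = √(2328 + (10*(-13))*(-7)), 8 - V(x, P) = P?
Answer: -√3238 + 3*√7 ≈ -48.966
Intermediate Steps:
V(x, P) = 8 - P
l = √3238 (l = √(2328 - 130*(-7)) = √(2328 + 910) = √3238 ≈ 56.903)
T(Z) = 3*√Z (T(Z) = (8 - 1*5)*√Z = (8 - 5)*√Z = 3*√Z)
T(R(2)) - l = 3*√(9 - 1*2) - √3238 = 3*√(9 - 2) - √3238 = 3*√7 - √3238 = -√3238 + 3*√7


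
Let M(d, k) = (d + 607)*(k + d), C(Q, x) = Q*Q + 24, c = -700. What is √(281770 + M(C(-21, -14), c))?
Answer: 5*√1194 ≈ 172.77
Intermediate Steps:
C(Q, x) = 24 + Q² (C(Q, x) = Q² + 24 = 24 + Q²)
M(d, k) = (607 + d)*(d + k)
√(281770 + M(C(-21, -14), c)) = √(281770 + ((24 + (-21)²)² + 607*(24 + (-21)²) + 607*(-700) + (24 + (-21)²)*(-700))) = √(281770 + ((24 + 441)² + 607*(24 + 441) - 424900 + (24 + 441)*(-700))) = √(281770 + (465² + 607*465 - 424900 + 465*(-700))) = √(281770 + (216225 + 282255 - 424900 - 325500)) = √(281770 - 251920) = √29850 = 5*√1194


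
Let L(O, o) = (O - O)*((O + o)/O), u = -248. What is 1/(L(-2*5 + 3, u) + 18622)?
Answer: 1/18622 ≈ 5.3700e-5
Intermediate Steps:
L(O, o) = 0 (L(O, o) = 0*((O + o)/O) = 0)
1/(L(-2*5 + 3, u) + 18622) = 1/(0 + 18622) = 1/18622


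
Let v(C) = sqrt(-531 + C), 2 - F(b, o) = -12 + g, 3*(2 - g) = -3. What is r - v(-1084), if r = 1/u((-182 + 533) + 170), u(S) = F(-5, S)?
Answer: 1/11 - I*sqrt(1615) ≈ 0.090909 - 40.187*I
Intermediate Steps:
g = 3 (g = 2 - 1/3*(-3) = 2 + 1 = 3)
F(b, o) = 11 (F(b, o) = 2 - (-12 + 3) = 2 - 1*(-9) = 2 + 9 = 11)
u(S) = 11
r = 1/11 ≈ 0.090909
r - v(-1084) = 1/11 - sqrt(-531 - 1084) = 1/11 - sqrt(-1615) = 1/11 - I*sqrt(1615)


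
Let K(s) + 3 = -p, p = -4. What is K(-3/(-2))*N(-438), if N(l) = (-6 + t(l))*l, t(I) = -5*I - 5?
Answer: -954402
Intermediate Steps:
t(I) = -5 - 5*I
N(l) = l*(-11 - 5*l) (N(l) = (-6 + (-5 - 5*l))*l = (-11 - 5*l)*l = l*(-11 - 5*l))
K(s) = 1 (K(s) = -3 - 1*(-4) = -3 + 4 = 1)
K(-3/(-2))*N(-438) = 1*(-1*(-438)*(11 + 5*(-438))) = 1*(-1*(-438)*(11 - 2190)) = 1*(-1*(-438)*(-2179)) = 1*(-954402) = -954402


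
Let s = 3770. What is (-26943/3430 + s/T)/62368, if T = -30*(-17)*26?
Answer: -94597/779288160 ≈ -0.00012139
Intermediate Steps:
T = 13260 (T = 510*26 = 13260)
(-26943/3430 + s/T)/62368 = (-26943/3430 + 3770/13260)/62368 = (-26943*1/3430 + 3770*(1/13260))*(1/62368) = (-3849/490 + 29/102)*(1/62368) = -94597/12495*1/62368 = -94597/779288160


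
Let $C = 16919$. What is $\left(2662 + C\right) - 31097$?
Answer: $-11516$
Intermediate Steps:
$\left(2662 + C\right) - 31097 = \left(2662 + 16919\right) - 31097 = 19581 - 31097 = -11516$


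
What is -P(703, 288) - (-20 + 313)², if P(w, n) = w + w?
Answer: -87255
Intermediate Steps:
P(w, n) = 2*w
-P(703, 288) - (-20 + 313)² = -2*703 - (-20 + 313)² = -1*1406 - 1*293² = -1406 - 1*85849 = -1406 - 85849 = -87255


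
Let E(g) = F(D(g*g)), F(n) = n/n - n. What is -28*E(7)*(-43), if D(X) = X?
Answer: -57792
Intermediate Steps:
F(n) = 1 - n
E(g) = 1 - g² (E(g) = 1 - g*g = 1 - g²)
-28*E(7)*(-43) = -28*(1 - 1*7²)*(-43) = -28*(1 - 1*49)*(-43) = -28*(1 - 49)*(-43) = -28*(-48)*(-43) = 1344*(-43) = -57792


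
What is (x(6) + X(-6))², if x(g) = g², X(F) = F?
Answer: 900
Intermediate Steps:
(x(6) + X(-6))² = (6² - 6)² = (36 - 6)² = 30² = 900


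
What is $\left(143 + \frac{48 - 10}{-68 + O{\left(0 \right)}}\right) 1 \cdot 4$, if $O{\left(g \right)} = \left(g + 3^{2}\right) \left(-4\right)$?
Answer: $\frac{7417}{13} \approx 570.54$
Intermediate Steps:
$O{\left(g \right)} = -36 - 4 g$ ($O{\left(g \right)} = \left(g + 9\right) \left(-4\right) = \left(9 + g\right) \left(-4\right) = -36 - 4 g$)
$\left(143 + \frac{48 - 10}{-68 + O{\left(0 \right)}}\right) 1 \cdot 4 = \left(143 + \frac{48 - 10}{-68 - 36}\right) 1 \cdot 4 = \left(143 + \frac{38}{-68 + \left(-36 + 0\right)}\right) 4 = \left(143 + \frac{38}{-68 - 36}\right) 4 = \left(143 + \frac{38}{-104}\right) 4 = \left(143 + 38 \left(- \frac{1}{104}\right)\right) 4 = \left(143 - \frac{19}{52}\right) 4 = \frac{7417}{52} \cdot 4 = \frac{7417}{13}$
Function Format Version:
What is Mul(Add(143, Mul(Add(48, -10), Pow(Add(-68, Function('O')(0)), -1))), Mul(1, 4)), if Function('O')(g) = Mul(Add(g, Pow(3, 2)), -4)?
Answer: Rational(7417, 13) ≈ 570.54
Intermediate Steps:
Function('O')(g) = Add(-36, Mul(-4, g)) (Function('O')(g) = Mul(Add(g, 9), -4) = Mul(Add(9, g), -4) = Add(-36, Mul(-4, g)))
Mul(Add(143, Mul(Add(48, -10), Pow(Add(-68, Function('O')(0)), -1))), Mul(1, 4)) = Mul(Add(143, Mul(Add(48, -10), Pow(Add(-68, Add(-36, Mul(-4, 0))), -1))), Mul(1, 4)) = Mul(Add(143, Mul(38, Pow(Add(-68, Add(-36, 0)), -1))), 4) = Mul(Add(143, Mul(38, Pow(Add(-68, -36), -1))), 4) = Mul(Add(143, Mul(38, Pow(-104, -1))), 4) = Mul(Add(143, Mul(38, Rational(-1, 104))), 4) = Mul(Add(143, Rational(-19, 52)), 4) = Mul(Rational(7417, 52), 4) = Rational(7417, 13)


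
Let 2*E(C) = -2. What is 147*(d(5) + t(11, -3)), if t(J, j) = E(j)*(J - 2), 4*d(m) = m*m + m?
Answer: -441/2 ≈ -220.50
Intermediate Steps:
E(C) = -1 (E(C) = (½)*(-2) = -1)
d(m) = m/4 + m²/4 (d(m) = (m*m + m)/4 = (m² + m)/4 = (m + m²)/4 = m/4 + m²/4)
t(J, j) = 2 - J (t(J, j) = -(J - 2) = -(-2 + J) = 2 - J)
147*(d(5) + t(11, -3)) = 147*((¼)*5*(1 + 5) + (2 - 1*11)) = 147*((¼)*5*6 + (2 - 11)) = 147*(15/2 - 9) = 147*(-3/2) = -441/2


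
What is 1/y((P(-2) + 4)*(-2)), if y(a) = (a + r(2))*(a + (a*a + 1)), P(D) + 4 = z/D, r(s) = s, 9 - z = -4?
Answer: 1/2745 ≈ 0.00036430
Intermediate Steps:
z = 13 (z = 9 - 1*(-4) = 9 + 4 = 13)
P(D) = -4 + 13/D
y(a) = (2 + a)*(1 + a + a²) (y(a) = (a + 2)*(a + (a*a + 1)) = (2 + a)*(a + (a² + 1)) = (2 + a)*(a + (1 + a²)) = (2 + a)*(1 + a + a²))
1/y((P(-2) + 4)*(-2)) = 1/(2 + (((-4 + 13/(-2)) + 4)*(-2))³ + 3*(((-4 + 13/(-2)) + 4)*(-2)) + 3*(((-4 + 13/(-2)) + 4)*(-2))²) = 1/(2 + (((-4 + 13*(-½)) + 4)*(-2))³ + 3*(((-4 + 13*(-½)) + 4)*(-2)) + 3*(((-4 + 13*(-½)) + 4)*(-2))²) = 1/(2 + (((-4 - 13/2) + 4)*(-2))³ + 3*(((-4 - 13/2) + 4)*(-2)) + 3*(((-4 - 13/2) + 4)*(-2))²) = 1/(2 + ((-21/2 + 4)*(-2))³ + 3*((-21/2 + 4)*(-2)) + 3*((-21/2 + 4)*(-2))²) = 1/(2 + (-13/2*(-2))³ + 3*(-13/2*(-2)) + 3*(-13/2*(-2))²) = 1/(2 + 13³ + 3*13 + 3*13²) = 1/(2 + 2197 + 39 + 3*169) = 1/(2 + 2197 + 39 + 507) = 1/2745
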